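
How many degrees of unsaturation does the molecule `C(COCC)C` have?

Molecular formula from the SMILES: C5H12O.
DoU = (2C + 2 + N − H − X)/2 = (2·5 + 2 + 0 − 12 − 0)/2 = 0/2 = 0.
(Structurally: 0 ring(s) + 0 π bond(s) = 0.)

0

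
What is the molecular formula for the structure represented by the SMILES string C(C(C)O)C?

Heavy atoms from the SMILES: 4 C, 1 O.
Implicit hydrogens by atom environment:
  2 × C: 3 H each → 6
  1 × C: 2 H
  1 × C: 1 H
  1 × O: 1 H
  Total hydrogens = 10.
Molecular formula: C4H10O

C4H10O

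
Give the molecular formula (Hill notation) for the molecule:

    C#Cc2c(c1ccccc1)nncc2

Heavy atoms from the SMILES: 12 C, 2 N.
Implicit hydrogens by atom environment:
  7 × C (aromatic): 1 H each → 7
  3 × C (aromatic): no H
  2 × N (aromatic): no H
  1 × C: 1 H
  1 × C: no H
  Total hydrogens = 8.
Molecular formula: C12H8N2

C12H8N2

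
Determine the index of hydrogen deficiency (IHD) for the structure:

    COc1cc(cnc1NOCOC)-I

4

Molecular formula from the SMILES: C8H11IN2O3.
DoU = (2C + 2 + N − H − X)/2 = (2·8 + 2 + 2 − 11 − 1)/2 = 8/2 = 4.
(Structurally: 1 ring(s) + 3 π bond(s) = 4.)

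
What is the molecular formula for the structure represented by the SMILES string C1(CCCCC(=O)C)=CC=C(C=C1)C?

C13H18O

Heavy atoms from the SMILES: 13 C, 1 O.
Implicit hydrogens by atom environment:
  4 × C: 2 H each → 8
  4 × C (aromatic): 1 H each → 4
  2 × C: 3 H each → 6
  2 × C (aromatic): no H
  1 × C: no H
  1 × O: no H
  Total hydrogens = 18.
Molecular formula: C13H18O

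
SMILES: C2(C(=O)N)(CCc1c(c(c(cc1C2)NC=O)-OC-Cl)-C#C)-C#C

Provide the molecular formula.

Heavy atoms from the SMILES: 17 C, 1 Cl, 2 N, 3 O.
Implicit hydrogens by atom environment:
  5 × C (aromatic): no H
  4 × C: 2 H each → 8
  4 × C: no H
  3 × C: 1 H each → 3
  3 × O: no H
  1 × C (aromatic): 1 H
  1 × Cl: no H
  1 × N: 2 H
  1 × N: 1 H
  Total hydrogens = 15.
Molecular formula: C17H15ClN2O3

C17H15ClN2O3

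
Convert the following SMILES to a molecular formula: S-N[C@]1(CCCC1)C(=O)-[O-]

Heavy atoms from the SMILES: 6 C, 1 N, 2 O, 1 S.
Implicit hydrogens by atom environment:
  4 × C: 2 H each → 8
  2 × C: no H
  1 × N: 1 H
  1 × O: no H
  1 × O (charge -1): no H
  1 × S: 1 H
  Total hydrogens = 10.
Net charge -1.
Molecular formula: C6H10NO2S-

C6H10NO2S-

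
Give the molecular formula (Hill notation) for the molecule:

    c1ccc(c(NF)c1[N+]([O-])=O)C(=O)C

C8H7FN2O3

Heavy atoms from the SMILES: 8 C, 1 F, 2 N, 3 O.
Implicit hydrogens by atom environment:
  3 × C (aromatic): 1 H each → 3
  3 × C (aromatic): no H
  2 × O: no H
  1 × C: 3 H
  1 × C: no H
  1 × F: no H
  1 × N: 1 H
  1 × N (charge +1): no H
  1 × O (charge -1): no H
  Total hydrogens = 7.
Molecular formula: C8H7FN2O3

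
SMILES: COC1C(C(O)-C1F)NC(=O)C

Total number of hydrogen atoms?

12

Hydrogens are implicit in SMILES; fill each atom to its normal valence:
  4 × C: 1 H each → 4
  2 × C: 3 H each → 6
  2 × O: no H
  1 × C: no H
  1 × F: no H
  1 × N: 1 H
  1 × O: 1 H
  Total hydrogens = 12.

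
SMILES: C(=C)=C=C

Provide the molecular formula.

Heavy atoms from the SMILES: 4 C.
Implicit hydrogens by atom environment:
  2 × C: 2 H each → 4
  2 × C: no H
  Total hydrogens = 4.
Molecular formula: C4H4

C4H4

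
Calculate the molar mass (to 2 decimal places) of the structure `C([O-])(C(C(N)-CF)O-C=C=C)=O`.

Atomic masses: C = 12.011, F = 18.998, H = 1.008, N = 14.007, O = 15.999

Molecular formula: C7H9FNO3-.
M = 7×12.011 + 1×18.998 + 9×1.008 + 1×14.007 + 3×15.999 = 174.15 g/mol.

174.15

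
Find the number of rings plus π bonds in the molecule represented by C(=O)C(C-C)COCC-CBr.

1

Molecular formula from the SMILES: C8H15BrO2.
DoU = (2C + 2 + N − H − X)/2 = (2·8 + 2 + 0 − 15 − 1)/2 = 2/2 = 1.
(Structurally: 0 ring(s) + 1 π bond(s) = 1.)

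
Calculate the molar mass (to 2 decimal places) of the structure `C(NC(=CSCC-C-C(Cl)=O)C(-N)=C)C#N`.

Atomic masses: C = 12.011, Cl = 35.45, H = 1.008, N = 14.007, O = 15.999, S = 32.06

Molecular formula: C10H14ClN3OS.
M = 10×12.011 + 1×35.45 + 14×1.008 + 3×14.007 + 1×15.999 + 1×32.06 = 259.75 g/mol.

259.75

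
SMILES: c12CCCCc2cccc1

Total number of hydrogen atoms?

12

Hydrogens are implicit in SMILES; fill each atom to its normal valence:
  4 × C: 2 H each → 8
  4 × C (aromatic): 1 H each → 4
  2 × C (aromatic): no H
  Total hydrogens = 12.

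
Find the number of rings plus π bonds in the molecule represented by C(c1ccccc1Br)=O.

5

Molecular formula from the SMILES: C7H5BrO.
DoU = (2C + 2 + N − H − X)/2 = (2·7 + 2 + 0 − 5 − 1)/2 = 10/2 = 5.
(Structurally: 1 ring(s) + 4 π bond(s) = 5.)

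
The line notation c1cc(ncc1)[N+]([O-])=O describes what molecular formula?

C5H4N2O2

Heavy atoms from the SMILES: 5 C, 2 N, 2 O.
Implicit hydrogens by atom environment:
  4 × C (aromatic): 1 H each → 4
  1 × C (aromatic): no H
  1 × N (aromatic): no H
  1 × N (charge +1): no H
  1 × O: no H
  1 × O (charge -1): no H
  Total hydrogens = 4.
Molecular formula: C5H4N2O2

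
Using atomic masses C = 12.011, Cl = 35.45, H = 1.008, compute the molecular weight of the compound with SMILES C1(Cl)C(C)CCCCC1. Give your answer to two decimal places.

Molecular formula: C8H15Cl.
M = 8×12.011 + 1×35.45 + 15×1.008 = 146.66 g/mol.

146.66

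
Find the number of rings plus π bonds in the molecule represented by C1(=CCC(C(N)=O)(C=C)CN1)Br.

4

Molecular formula from the SMILES: C8H11BrN2O.
DoU = (2C + 2 + N − H − X)/2 = (2·8 + 2 + 2 − 11 − 1)/2 = 8/2 = 4.
(Structurally: 1 ring(s) + 3 π bond(s) = 4.)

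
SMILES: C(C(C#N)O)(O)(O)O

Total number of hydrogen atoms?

5

Hydrogens are implicit in SMILES; fill each atom to its normal valence:
  4 × O: 1 H each → 4
  2 × C: no H
  1 × C: 1 H
  1 × N: no H
  Total hydrogens = 5.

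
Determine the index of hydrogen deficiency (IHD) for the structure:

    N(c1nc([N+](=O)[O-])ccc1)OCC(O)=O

6

Molecular formula from the SMILES: C7H7N3O5.
DoU = (2C + 2 + N − H − X)/2 = (2·7 + 2 + 3 − 7 − 0)/2 = 12/2 = 6.
(Structurally: 1 ring(s) + 5 π bond(s) = 6.)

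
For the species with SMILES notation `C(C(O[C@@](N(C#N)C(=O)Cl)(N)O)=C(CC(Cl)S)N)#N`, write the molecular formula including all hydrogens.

C8H9Cl2N5O3S

Heavy atoms from the SMILES: 8 C, 2 Cl, 5 N, 3 O, 1 S.
Implicit hydrogens by atom environment:
  6 × C: no H
  3 × N: no H
  2 × Cl: no H
  2 × N: 2 H each → 4
  2 × O: no H
  1 × C: 2 H
  1 × C: 1 H
  1 × O: 1 H
  1 × S: 1 H
  Total hydrogens = 9.
Molecular formula: C8H9Cl2N5O3S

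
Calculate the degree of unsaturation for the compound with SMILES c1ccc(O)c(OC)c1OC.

Molecular formula from the SMILES: C8H10O3.
DoU = (2C + 2 + N − H − X)/2 = (2·8 + 2 + 0 − 10 − 0)/2 = 8/2 = 4.
(Structurally: 1 ring(s) + 3 π bond(s) = 4.)

4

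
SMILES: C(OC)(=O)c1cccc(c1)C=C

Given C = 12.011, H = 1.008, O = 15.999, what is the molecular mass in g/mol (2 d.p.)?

162.19

Molecular formula: C10H10O2.
M = 10×12.011 + 10×1.008 + 2×15.999 = 162.19 g/mol.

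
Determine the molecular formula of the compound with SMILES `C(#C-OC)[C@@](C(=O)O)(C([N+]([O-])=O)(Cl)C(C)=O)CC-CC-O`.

C12H16ClNO7

Heavy atoms from the SMILES: 12 C, 1 Cl, 1 N, 7 O.
Implicit hydrogens by atom environment:
  6 × C: no H
  4 × C: 2 H each → 8
  4 × O: no H
  2 × C: 3 H each → 6
  2 × O: 1 H each → 2
  1 × Cl: no H
  1 × N (charge +1): no H
  1 × O (charge -1): no H
  Total hydrogens = 16.
Molecular formula: C12H16ClNO7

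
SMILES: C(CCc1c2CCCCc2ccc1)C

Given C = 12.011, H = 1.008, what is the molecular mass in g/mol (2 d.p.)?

Molecular formula: C14H20.
M = 14×12.011 + 20×1.008 = 188.31 g/mol.

188.31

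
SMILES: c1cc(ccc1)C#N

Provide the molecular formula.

Heavy atoms from the SMILES: 7 C, 1 N.
Implicit hydrogens by atom environment:
  5 × C (aromatic): 1 H each → 5
  1 × C (aromatic): no H
  1 × C: no H
  1 × N: no H
  Total hydrogens = 5.
Molecular formula: C7H5N

C7H5N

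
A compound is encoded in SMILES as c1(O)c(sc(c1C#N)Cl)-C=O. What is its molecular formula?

C6H2ClNO2S

Heavy atoms from the SMILES: 6 C, 1 Cl, 1 N, 2 O, 1 S.
Implicit hydrogens by atom environment:
  4 × C (aromatic): no H
  1 × C: 1 H
  1 × C: no H
  1 × Cl: no H
  1 × N: no H
  1 × O: 1 H
  1 × O: no H
  1 × S (aromatic): no H
  Total hydrogens = 2.
Molecular formula: C6H2ClNO2S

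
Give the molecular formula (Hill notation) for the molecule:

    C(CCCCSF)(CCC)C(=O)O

Heavy atoms from the SMILES: 9 C, 1 F, 2 O, 1 S.
Implicit hydrogens by atom environment:
  6 × C: 2 H each → 12
  1 × C: 3 H
  1 × C: 1 H
  1 × C: no H
  1 × F: no H
  1 × O: 1 H
  1 × O: no H
  1 × S: no H
  Total hydrogens = 17.
Molecular formula: C9H17FO2S

C9H17FO2S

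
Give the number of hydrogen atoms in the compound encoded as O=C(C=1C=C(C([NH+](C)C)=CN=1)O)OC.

Hydrogens are implicit in SMILES; fill each atom to its normal valence:
  3 × C: 3 H each → 9
  3 × C (aromatic): no H
  2 × C (aromatic): 1 H each → 2
  2 × O: no H
  1 × C: no H
  1 × N (charge +1): 1 H
  1 × N (aromatic): no H
  1 × O: 1 H
  Total hydrogens = 13.

13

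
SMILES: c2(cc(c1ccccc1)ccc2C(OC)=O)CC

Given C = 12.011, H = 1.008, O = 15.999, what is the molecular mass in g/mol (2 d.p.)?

Molecular formula: C16H16O2.
M = 16×12.011 + 16×1.008 + 2×15.999 = 240.30 g/mol.

240.30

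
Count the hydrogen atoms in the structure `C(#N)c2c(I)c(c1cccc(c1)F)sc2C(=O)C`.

7

Hydrogens are implicit in SMILES; fill each atom to its normal valence:
  6 × C (aromatic): no H
  4 × C (aromatic): 1 H each → 4
  2 × C: no H
  1 × C: 3 H
  1 × F: no H
  1 × I: no H
  1 × N: no H
  1 × O: no H
  1 × S (aromatic): no H
  Total hydrogens = 7.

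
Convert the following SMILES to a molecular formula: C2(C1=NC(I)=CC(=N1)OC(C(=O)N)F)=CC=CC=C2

C12H9FIN3O2

Heavy atoms from the SMILES: 12 C, 1 F, 1 I, 3 N, 2 O.
Implicit hydrogens by atom environment:
  6 × C (aromatic): 1 H each → 6
  4 × C (aromatic): no H
  2 × N (aromatic): no H
  2 × O: no H
  1 × C: 1 H
  1 × C: no H
  1 × F: no H
  1 × I: no H
  1 × N: 2 H
  Total hydrogens = 9.
Molecular formula: C12H9FIN3O2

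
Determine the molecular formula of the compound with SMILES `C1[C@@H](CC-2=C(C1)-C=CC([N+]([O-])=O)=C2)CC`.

Heavy atoms from the SMILES: 12 C, 1 N, 2 O.
Implicit hydrogens by atom environment:
  4 × C: 2 H each → 8
  3 × C (aromatic): 1 H each → 3
  3 × C (aromatic): no H
  1 × C: 3 H
  1 × C: 1 H
  1 × N (charge +1): no H
  1 × O: no H
  1 × O (charge -1): no H
  Total hydrogens = 15.
Molecular formula: C12H15NO2

C12H15NO2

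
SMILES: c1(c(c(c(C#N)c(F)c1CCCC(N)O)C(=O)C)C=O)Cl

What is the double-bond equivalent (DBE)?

8

Molecular formula from the SMILES: C14H14ClFN2O3.
DoU = (2C + 2 + N − H − X)/2 = (2·14 + 2 + 2 − 14 − 2)/2 = 16/2 = 8.
(Structurally: 1 ring(s) + 7 π bond(s) = 8.)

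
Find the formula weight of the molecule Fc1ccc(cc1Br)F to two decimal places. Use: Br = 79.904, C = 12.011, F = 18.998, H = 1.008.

Molecular formula: C6H3BrF2.
M = 1×79.904 + 6×12.011 + 2×18.998 + 3×1.008 = 192.99 g/mol.

192.99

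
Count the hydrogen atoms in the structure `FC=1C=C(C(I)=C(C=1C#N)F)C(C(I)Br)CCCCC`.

14

Hydrogens are implicit in SMILES; fill each atom to its normal valence:
  5 × C (aromatic): no H
  4 × C: 2 H each → 8
  2 × C: 1 H each → 2
  2 × F: no H
  2 × I: no H
  1 × Br: no H
  1 × C: 3 H
  1 × C (aromatic): 1 H
  1 × C: no H
  1 × N: no H
  Total hydrogens = 14.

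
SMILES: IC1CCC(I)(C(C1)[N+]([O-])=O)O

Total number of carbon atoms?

The symbol for carbon appears 6 times in the SMILES.

6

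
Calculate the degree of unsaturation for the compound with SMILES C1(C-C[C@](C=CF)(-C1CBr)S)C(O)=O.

3

Molecular formula from the SMILES: C9H12BrFO2S.
DoU = (2C + 2 + N − H − X)/2 = (2·9 + 2 + 0 − 12 − 2)/2 = 6/2 = 3.
(Structurally: 1 ring(s) + 2 π bond(s) = 3.)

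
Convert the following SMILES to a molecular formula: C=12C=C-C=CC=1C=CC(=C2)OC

C11H10O

Heavy atoms from the SMILES: 11 C, 1 O.
Implicit hydrogens by atom environment:
  7 × C (aromatic): 1 H each → 7
  3 × C (aromatic): no H
  1 × C: 3 H
  1 × O: no H
  Total hydrogens = 10.
Molecular formula: C11H10O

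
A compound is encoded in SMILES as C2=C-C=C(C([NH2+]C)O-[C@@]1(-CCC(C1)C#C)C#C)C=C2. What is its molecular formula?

Heavy atoms from the SMILES: 17 C, 1 N, 1 O.
Implicit hydrogens by atom environment:
  5 × C (aromatic): 1 H each → 5
  4 × C: 1 H each → 4
  3 × C: 2 H each → 6
  3 × C: no H
  1 × C: 3 H
  1 × C (aromatic): no H
  1 × N (charge +1): 2 H
  1 × O: no H
  Total hydrogens = 20.
Net charge +1.
Molecular formula: C17H20NO+

C17H20NO+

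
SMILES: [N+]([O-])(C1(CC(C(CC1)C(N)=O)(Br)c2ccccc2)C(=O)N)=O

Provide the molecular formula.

Heavy atoms from the SMILES: 1 Br, 14 C, 3 N, 4 O.
Implicit hydrogens by atom environment:
  5 × C (aromatic): 1 H each → 5
  4 × C: no H
  3 × C: 2 H each → 6
  3 × O: no H
  2 × N: 2 H each → 4
  1 × Br: no H
  1 × C: 1 H
  1 × C (aromatic): no H
  1 × N (charge +1): no H
  1 × O (charge -1): no H
  Total hydrogens = 16.
Molecular formula: C14H16BrN3O4

C14H16BrN3O4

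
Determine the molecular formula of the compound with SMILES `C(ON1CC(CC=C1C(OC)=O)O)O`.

Heavy atoms from the SMILES: 8 C, 1 N, 5 O.
Implicit hydrogens by atom environment:
  3 × C: 2 H each → 6
  3 × O: no H
  2 × C: 1 H each → 2
  2 × C: no H
  2 × O: 1 H each → 2
  1 × C: 3 H
  1 × N: no H
  Total hydrogens = 13.
Molecular formula: C8H13NO5

C8H13NO5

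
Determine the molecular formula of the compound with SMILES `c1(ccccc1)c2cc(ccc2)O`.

C12H10O

Heavy atoms from the SMILES: 12 C, 1 O.
Implicit hydrogens by atom environment:
  9 × C (aromatic): 1 H each → 9
  3 × C (aromatic): no H
  1 × O: 1 H
  Total hydrogens = 10.
Molecular formula: C12H10O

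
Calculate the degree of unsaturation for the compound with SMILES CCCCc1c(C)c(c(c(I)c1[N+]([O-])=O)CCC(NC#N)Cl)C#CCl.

9

Molecular formula from the SMILES: C17H18Cl2IN3O2.
DoU = (2C + 2 + N − H − X)/2 = (2·17 + 2 + 3 − 18 − 3)/2 = 18/2 = 9.
(Structurally: 1 ring(s) + 8 π bond(s) = 9.)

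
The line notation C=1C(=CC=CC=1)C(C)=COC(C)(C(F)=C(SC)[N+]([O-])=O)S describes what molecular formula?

C14H16FNO3S2

Heavy atoms from the SMILES: 14 C, 1 F, 1 N, 3 O, 2 S.
Implicit hydrogens by atom environment:
  5 × C (aromatic): 1 H each → 5
  4 × C: no H
  3 × C: 3 H each → 9
  2 × O: no H
  1 × C: 1 H
  1 × C (aromatic): no H
  1 × F: no H
  1 × N (charge +1): no H
  1 × O (charge -1): no H
  1 × S: 1 H
  1 × S: no H
  Total hydrogens = 16.
Molecular formula: C14H16FNO3S2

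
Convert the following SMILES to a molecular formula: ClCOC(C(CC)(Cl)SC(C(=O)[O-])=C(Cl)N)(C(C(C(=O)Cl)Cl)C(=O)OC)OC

C14H17Cl5NO7S-

Heavy atoms from the SMILES: 14 C, 5 Cl, 1 N, 7 O, 1 S.
Implicit hydrogens by atom environment:
  7 × C: no H
  6 × O: no H
  5 × Cl: no H
  3 × C: 3 H each → 9
  2 × C: 2 H each → 4
  2 × C: 1 H each → 2
  1 × N: 2 H
  1 × O (charge -1): no H
  1 × S: no H
  Total hydrogens = 17.
Net charge -1.
Molecular formula: C14H17Cl5NO7S-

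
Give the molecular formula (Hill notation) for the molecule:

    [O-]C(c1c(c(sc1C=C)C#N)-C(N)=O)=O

C9H5N2O3S-

Heavy atoms from the SMILES: 9 C, 2 N, 3 O, 1 S.
Implicit hydrogens by atom environment:
  4 × C (aromatic): no H
  3 × C: no H
  2 × O: no H
  1 × C: 2 H
  1 × C: 1 H
  1 × N: 2 H
  1 × N: no H
  1 × O (charge -1): no H
  1 × S (aromatic): no H
  Total hydrogens = 5.
Net charge -1.
Molecular formula: C9H5N2O3S-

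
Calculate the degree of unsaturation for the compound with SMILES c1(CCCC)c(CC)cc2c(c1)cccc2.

Molecular formula from the SMILES: C16H20.
DoU = (2C + 2 + N − H − X)/2 = (2·16 + 2 + 0 − 20 − 0)/2 = 14/2 = 7.
(Structurally: 2 ring(s) + 5 π bond(s) = 7.)

7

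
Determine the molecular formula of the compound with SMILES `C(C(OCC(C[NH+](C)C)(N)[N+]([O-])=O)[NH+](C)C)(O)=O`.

[C9H22N4O5]2+

Heavy atoms from the SMILES: 9 C, 4 N, 5 O.
Implicit hydrogens by atom environment:
  4 × C: 3 H each → 12
  3 × O: no H
  2 × C: 2 H each → 4
  2 × C: no H
  2 × N (charge +1): 1 H each → 2
  1 × C: 1 H
  1 × N: 2 H
  1 × N (charge +1): no H
  1 × O: 1 H
  1 × O (charge -1): no H
  Total hydrogens = 22.
Net charge +2.
Molecular formula: [C9H22N4O5]2+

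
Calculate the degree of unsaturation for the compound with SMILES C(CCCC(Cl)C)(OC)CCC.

Molecular formula from the SMILES: C10H21ClO.
DoU = (2C + 2 + N − H − X)/2 = (2·10 + 2 + 0 − 21 − 1)/2 = 0/2 = 0.
(Structurally: 0 ring(s) + 0 π bond(s) = 0.)

0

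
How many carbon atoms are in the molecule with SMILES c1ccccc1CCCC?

The symbol for carbon appears 10 times in the SMILES. Lowercase c denotes aromatic carbon and counts toward C.

10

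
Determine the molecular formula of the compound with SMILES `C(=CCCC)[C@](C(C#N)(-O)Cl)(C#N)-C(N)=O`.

C10H12ClN3O2

Heavy atoms from the SMILES: 10 C, 1 Cl, 3 N, 2 O.
Implicit hydrogens by atom environment:
  5 × C: no H
  2 × C: 2 H each → 4
  2 × C: 1 H each → 2
  2 × N: no H
  1 × C: 3 H
  1 × Cl: no H
  1 × N: 2 H
  1 × O: 1 H
  1 × O: no H
  Total hydrogens = 12.
Molecular formula: C10H12ClN3O2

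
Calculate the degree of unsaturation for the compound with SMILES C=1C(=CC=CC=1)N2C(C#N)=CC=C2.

9

Molecular formula from the SMILES: C11H8N2.
DoU = (2C + 2 + N − H − X)/2 = (2·11 + 2 + 2 − 8 − 0)/2 = 18/2 = 9.
(Structurally: 2 ring(s) + 7 π bond(s) = 9.)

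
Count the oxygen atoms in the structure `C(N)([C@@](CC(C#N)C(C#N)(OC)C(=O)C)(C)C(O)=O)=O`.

The symbol for oxygen appears 5 times in the SMILES.

5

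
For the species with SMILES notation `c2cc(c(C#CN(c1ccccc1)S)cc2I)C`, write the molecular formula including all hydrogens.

Heavy atoms from the SMILES: 15 C, 1 I, 1 N, 1 S.
Implicit hydrogens by atom environment:
  8 × C (aromatic): 1 H each → 8
  4 × C (aromatic): no H
  2 × C: no H
  1 × C: 3 H
  1 × I: no H
  1 × N: no H
  1 × S: 1 H
  Total hydrogens = 12.
Molecular formula: C15H12INS

C15H12INS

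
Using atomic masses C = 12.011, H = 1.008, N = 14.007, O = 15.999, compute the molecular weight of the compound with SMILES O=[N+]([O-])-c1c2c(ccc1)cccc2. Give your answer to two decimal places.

173.17

Molecular formula: C10H7NO2.
M = 10×12.011 + 7×1.008 + 1×14.007 + 2×15.999 = 173.17 g/mol.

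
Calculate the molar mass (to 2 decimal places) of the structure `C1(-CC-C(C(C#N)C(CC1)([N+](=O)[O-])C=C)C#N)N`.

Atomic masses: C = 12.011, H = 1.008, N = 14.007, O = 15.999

Molecular formula: C12H16N4O2.
M = 12×12.011 + 16×1.008 + 4×14.007 + 2×15.999 = 248.29 g/mol.

248.29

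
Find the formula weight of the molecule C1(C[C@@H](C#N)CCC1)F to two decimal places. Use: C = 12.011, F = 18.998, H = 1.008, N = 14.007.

Molecular formula: C7H10FN.
M = 7×12.011 + 1×18.998 + 10×1.008 + 1×14.007 = 127.16 g/mol.

127.16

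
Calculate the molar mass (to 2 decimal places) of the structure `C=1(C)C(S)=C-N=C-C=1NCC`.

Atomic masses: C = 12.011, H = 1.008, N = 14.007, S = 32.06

168.26

Molecular formula: C8H12N2S.
M = 8×12.011 + 12×1.008 + 2×14.007 + 1×32.06 = 168.26 g/mol.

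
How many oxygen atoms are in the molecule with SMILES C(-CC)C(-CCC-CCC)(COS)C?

The symbol for oxygen appears 1 time in the SMILES.

1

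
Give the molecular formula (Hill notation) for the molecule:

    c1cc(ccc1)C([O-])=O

C7H5O2-

Heavy atoms from the SMILES: 7 C, 2 O.
Implicit hydrogens by atom environment:
  5 × C (aromatic): 1 H each → 5
  1 × C (aromatic): no H
  1 × C: no H
  1 × O: no H
  1 × O (charge -1): no H
  Total hydrogens = 5.
Net charge -1.
Molecular formula: C7H5O2-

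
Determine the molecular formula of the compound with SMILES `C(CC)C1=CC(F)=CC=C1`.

Heavy atoms from the SMILES: 9 C, 1 F.
Implicit hydrogens by atom environment:
  4 × C (aromatic): 1 H each → 4
  2 × C: 2 H each → 4
  2 × C (aromatic): no H
  1 × C: 3 H
  1 × F: no H
  Total hydrogens = 11.
Molecular formula: C9H11F

C9H11F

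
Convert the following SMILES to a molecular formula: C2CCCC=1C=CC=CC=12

Heavy atoms from the SMILES: 10 C.
Implicit hydrogens by atom environment:
  4 × C: 2 H each → 8
  4 × C (aromatic): 1 H each → 4
  2 × C (aromatic): no H
  Total hydrogens = 12.
Molecular formula: C10H12

C10H12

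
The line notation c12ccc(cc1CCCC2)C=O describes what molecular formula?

Heavy atoms from the SMILES: 11 C, 1 O.
Implicit hydrogens by atom environment:
  4 × C: 2 H each → 8
  3 × C (aromatic): 1 H each → 3
  3 × C (aromatic): no H
  1 × C: 1 H
  1 × O: no H
  Total hydrogens = 12.
Molecular formula: C11H12O

C11H12O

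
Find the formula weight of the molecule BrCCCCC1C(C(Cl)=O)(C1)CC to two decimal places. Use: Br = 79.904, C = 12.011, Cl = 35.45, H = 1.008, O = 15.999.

Molecular formula: C10H16BrClO.
M = 1×79.904 + 10×12.011 + 1×35.45 + 16×1.008 + 1×15.999 = 267.59 g/mol.

267.59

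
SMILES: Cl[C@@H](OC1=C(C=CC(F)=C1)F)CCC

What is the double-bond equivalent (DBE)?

Molecular formula from the SMILES: C10H11ClF2O.
DoU = (2C + 2 + N − H − X)/2 = (2·10 + 2 + 0 − 11 − 3)/2 = 8/2 = 4.
(Structurally: 1 ring(s) + 3 π bond(s) = 4.)

4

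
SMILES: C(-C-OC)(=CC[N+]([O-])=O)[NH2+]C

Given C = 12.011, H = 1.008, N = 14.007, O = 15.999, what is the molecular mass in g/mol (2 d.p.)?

Molecular formula: C6H13N2O3+.
M = 6×12.011 + 13×1.008 + 2×14.007 + 3×15.999 = 161.18 g/mol.

161.18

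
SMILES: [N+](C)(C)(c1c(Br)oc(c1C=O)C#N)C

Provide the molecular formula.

C9H10BrN2O2+

Heavy atoms from the SMILES: 1 Br, 9 C, 2 N, 2 O.
Implicit hydrogens by atom environment:
  4 × C (aromatic): no H
  3 × C: 3 H each → 9
  1 × Br: no H
  1 × C: 1 H
  1 × C: no H
  1 × N (charge +1): no H
  1 × N: no H
  1 × O (aromatic): no H
  1 × O: no H
  Total hydrogens = 10.
Net charge +1.
Molecular formula: C9H10BrN2O2+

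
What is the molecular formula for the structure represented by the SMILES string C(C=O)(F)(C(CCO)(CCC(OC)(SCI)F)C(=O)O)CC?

C13H21F2IO5S

Heavy atoms from the SMILES: 13 C, 2 F, 1 I, 5 O, 1 S.
Implicit hydrogens by atom environment:
  6 × C: 2 H each → 12
  4 × C: no H
  3 × O: no H
  2 × C: 3 H each → 6
  2 × F: no H
  2 × O: 1 H each → 2
  1 × C: 1 H
  1 × I: no H
  1 × S: no H
  Total hydrogens = 21.
Molecular formula: C13H21F2IO5S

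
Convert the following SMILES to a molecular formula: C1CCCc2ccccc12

C10H12

Heavy atoms from the SMILES: 10 C.
Implicit hydrogens by atom environment:
  4 × C: 2 H each → 8
  4 × C (aromatic): 1 H each → 4
  2 × C (aromatic): no H
  Total hydrogens = 12.
Molecular formula: C10H12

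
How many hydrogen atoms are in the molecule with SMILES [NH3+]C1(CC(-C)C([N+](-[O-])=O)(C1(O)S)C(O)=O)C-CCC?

Hydrogens are implicit in SMILES; fill each atom to its normal valence:
  4 × C: 2 H each → 8
  4 × C: no H
  2 × C: 3 H each → 6
  2 × O: 1 H each → 2
  2 × O: no H
  1 × C: 1 H
  1 × N (charge +1): 3 H
  1 × N (charge +1): no H
  1 × O (charge -1): no H
  1 × S: 1 H
  Total hydrogens = 21.

21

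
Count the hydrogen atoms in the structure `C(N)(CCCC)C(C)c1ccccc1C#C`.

21

Hydrogens are implicit in SMILES; fill each atom to its normal valence:
  4 × C (aromatic): 1 H each → 4
  3 × C: 2 H each → 6
  3 × C: 1 H each → 3
  2 × C: 3 H each → 6
  2 × C (aromatic): no H
  1 × C: no H
  1 × N: 2 H
  Total hydrogens = 21.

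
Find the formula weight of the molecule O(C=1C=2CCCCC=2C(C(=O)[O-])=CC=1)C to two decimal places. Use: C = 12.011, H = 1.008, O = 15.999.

205.23

Molecular formula: C12H13O3-.
M = 12×12.011 + 13×1.008 + 3×15.999 = 205.23 g/mol.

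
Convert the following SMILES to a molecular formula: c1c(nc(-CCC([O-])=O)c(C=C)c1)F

C10H9FNO2-

Heavy atoms from the SMILES: 10 C, 1 F, 1 N, 2 O.
Implicit hydrogens by atom environment:
  3 × C: 2 H each → 6
  3 × C (aromatic): no H
  2 × C (aromatic): 1 H each → 2
  1 × C: 1 H
  1 × C: no H
  1 × F: no H
  1 × N (aromatic): no H
  1 × O: no H
  1 × O (charge -1): no H
  Total hydrogens = 9.
Net charge -1.
Molecular formula: C10H9FNO2-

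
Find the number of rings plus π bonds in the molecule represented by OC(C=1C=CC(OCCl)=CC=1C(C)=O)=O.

Molecular formula from the SMILES: C10H9ClO4.
DoU = (2C + 2 + N − H − X)/2 = (2·10 + 2 + 0 − 9 − 1)/2 = 12/2 = 6.
(Structurally: 1 ring(s) + 5 π bond(s) = 6.)

6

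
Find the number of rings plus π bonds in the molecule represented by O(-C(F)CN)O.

0

Molecular formula from the SMILES: C2H6FNO2.
DoU = (2C + 2 + N − H − X)/2 = (2·2 + 2 + 1 − 6 − 1)/2 = 0/2 = 0.
(Structurally: 0 ring(s) + 0 π bond(s) = 0.)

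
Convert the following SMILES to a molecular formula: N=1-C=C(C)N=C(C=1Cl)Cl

Heavy atoms from the SMILES: 5 C, 2 Cl, 2 N.
Implicit hydrogens by atom environment:
  3 × C (aromatic): no H
  2 × Cl: no H
  2 × N (aromatic): no H
  1 × C: 3 H
  1 × C (aromatic): 1 H
  Total hydrogens = 4.
Molecular formula: C5H4Cl2N2

C5H4Cl2N2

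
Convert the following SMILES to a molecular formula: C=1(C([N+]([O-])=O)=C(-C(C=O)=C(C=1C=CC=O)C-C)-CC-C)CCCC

C19H25NO4

Heavy atoms from the SMILES: 19 C, 1 N, 4 O.
Implicit hydrogens by atom environment:
  6 × C: 2 H each → 12
  6 × C (aromatic): no H
  4 × C: 1 H each → 4
  3 × C: 3 H each → 9
  3 × O: no H
  1 × N (charge +1): no H
  1 × O (charge -1): no H
  Total hydrogens = 25.
Molecular formula: C19H25NO4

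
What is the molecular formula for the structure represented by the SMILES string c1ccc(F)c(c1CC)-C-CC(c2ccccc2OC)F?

Heavy atoms from the SMILES: 18 C, 2 F, 1 O.
Implicit hydrogens by atom environment:
  7 × C (aromatic): 1 H each → 7
  5 × C (aromatic): no H
  3 × C: 2 H each → 6
  2 × C: 3 H each → 6
  2 × F: no H
  1 × C: 1 H
  1 × O: no H
  Total hydrogens = 20.
Molecular formula: C18H20F2O

C18H20F2O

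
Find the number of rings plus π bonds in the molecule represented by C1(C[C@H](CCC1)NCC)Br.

Molecular formula from the SMILES: C8H16BrN.
DoU = (2C + 2 + N − H − X)/2 = (2·8 + 2 + 1 − 16 − 1)/2 = 2/2 = 1.
(Structurally: 1 ring(s) + 0 π bond(s) = 1.)

1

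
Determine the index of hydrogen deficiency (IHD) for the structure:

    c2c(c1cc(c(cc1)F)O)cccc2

Molecular formula from the SMILES: C12H9FO.
DoU = (2C + 2 + N − H − X)/2 = (2·12 + 2 + 0 − 9 − 1)/2 = 16/2 = 8.
(Structurally: 2 ring(s) + 6 π bond(s) = 8.)

8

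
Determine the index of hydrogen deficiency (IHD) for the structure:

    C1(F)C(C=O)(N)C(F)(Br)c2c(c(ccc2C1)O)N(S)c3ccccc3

10

Molecular formula from the SMILES: C17H15BrF2N2O2S.
DoU = (2C + 2 + N − H − X)/2 = (2·17 + 2 + 2 − 15 − 3)/2 = 20/2 = 10.
(Structurally: 3 ring(s) + 7 π bond(s) = 10.)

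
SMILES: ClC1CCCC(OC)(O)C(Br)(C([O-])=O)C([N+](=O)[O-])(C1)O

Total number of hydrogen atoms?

Hydrogens are implicit in SMILES; fill each atom to its normal valence:
  4 × C: 2 H each → 8
  4 × C: no H
  3 × O: no H
  2 × O: 1 H each → 2
  2 × O (charge -1): no H
  1 × Br: no H
  1 × C: 3 H
  1 × C: 1 H
  1 × Cl: no H
  1 × N (charge +1): no H
  Total hydrogens = 14.

14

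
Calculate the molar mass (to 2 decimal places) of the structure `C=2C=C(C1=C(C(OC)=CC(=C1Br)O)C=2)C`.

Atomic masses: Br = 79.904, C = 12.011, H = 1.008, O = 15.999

267.12

Molecular formula: C12H11BrO2.
M = 1×79.904 + 12×12.011 + 11×1.008 + 2×15.999 = 267.12 g/mol.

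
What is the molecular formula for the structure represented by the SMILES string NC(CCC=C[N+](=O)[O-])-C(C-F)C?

C8H15FN2O2

Heavy atoms from the SMILES: 8 C, 1 F, 2 N, 2 O.
Implicit hydrogens by atom environment:
  4 × C: 1 H each → 4
  3 × C: 2 H each → 6
  1 × C: 3 H
  1 × F: no H
  1 × N: 2 H
  1 × N (charge +1): no H
  1 × O: no H
  1 × O (charge -1): no H
  Total hydrogens = 15.
Molecular formula: C8H15FN2O2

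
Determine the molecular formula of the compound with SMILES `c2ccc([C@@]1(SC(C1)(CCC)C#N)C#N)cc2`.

Heavy atoms from the SMILES: 14 C, 2 N, 1 S.
Implicit hydrogens by atom environment:
  5 × C (aromatic): 1 H each → 5
  4 × C: no H
  3 × C: 2 H each → 6
  2 × N: no H
  1 × C: 3 H
  1 × C (aromatic): no H
  1 × S: no H
  Total hydrogens = 14.
Molecular formula: C14H14N2S

C14H14N2S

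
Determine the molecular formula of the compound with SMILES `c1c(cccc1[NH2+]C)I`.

C7H9IN+

Heavy atoms from the SMILES: 7 C, 1 I, 1 N.
Implicit hydrogens by atom environment:
  4 × C (aromatic): 1 H each → 4
  2 × C (aromatic): no H
  1 × C: 3 H
  1 × I: no H
  1 × N (charge +1): 2 H
  Total hydrogens = 9.
Net charge +1.
Molecular formula: C7H9IN+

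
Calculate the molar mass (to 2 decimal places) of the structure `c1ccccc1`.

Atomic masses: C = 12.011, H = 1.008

78.11

Molecular formula: C6H6.
M = 6×12.011 + 6×1.008 = 78.11 g/mol.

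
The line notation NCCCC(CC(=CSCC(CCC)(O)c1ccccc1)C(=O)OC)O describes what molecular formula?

Heavy atoms from the SMILES: 20 C, 1 N, 4 O, 1 S.
Implicit hydrogens by atom environment:
  7 × C: 2 H each → 14
  5 × C (aromatic): 1 H each → 5
  3 × C: no H
  2 × C: 3 H each → 6
  2 × C: 1 H each → 2
  2 × O: 1 H each → 2
  2 × O: no H
  1 × C (aromatic): no H
  1 × N: 2 H
  1 × S: no H
  Total hydrogens = 31.
Molecular formula: C20H31NO4S

C20H31NO4S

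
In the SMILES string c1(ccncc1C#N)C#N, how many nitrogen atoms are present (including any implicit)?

The symbol for nitrogen appears 3 times in the SMILES.

3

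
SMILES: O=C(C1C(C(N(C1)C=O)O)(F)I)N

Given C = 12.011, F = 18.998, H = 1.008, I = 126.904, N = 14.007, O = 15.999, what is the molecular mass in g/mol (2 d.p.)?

302.04

Molecular formula: C6H8FIN2O3.
M = 6×12.011 + 1×18.998 + 8×1.008 + 1×126.904 + 2×14.007 + 3×15.999 = 302.04 g/mol.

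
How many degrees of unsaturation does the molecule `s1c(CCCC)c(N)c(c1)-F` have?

Molecular formula from the SMILES: C8H12FNS.
DoU = (2C + 2 + N − H − X)/2 = (2·8 + 2 + 1 − 12 − 1)/2 = 6/2 = 3.
(Structurally: 1 ring(s) + 2 π bond(s) = 3.)

3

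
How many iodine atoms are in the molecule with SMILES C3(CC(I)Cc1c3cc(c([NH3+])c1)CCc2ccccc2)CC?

1

The symbol for iodine appears 1 time in the SMILES.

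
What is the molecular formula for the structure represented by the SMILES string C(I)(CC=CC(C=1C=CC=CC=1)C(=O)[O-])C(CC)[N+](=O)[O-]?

C15H17INO4-

Heavy atoms from the SMILES: 15 C, 1 I, 1 N, 4 O.
Implicit hydrogens by atom environment:
  5 × C: 1 H each → 5
  5 × C (aromatic): 1 H each → 5
  2 × C: 2 H each → 4
  2 × O: no H
  2 × O (charge -1): no H
  1 × C: 3 H
  1 × C: no H
  1 × C (aromatic): no H
  1 × I: no H
  1 × N (charge +1): no H
  Total hydrogens = 17.
Net charge -1.
Molecular formula: C15H17INO4-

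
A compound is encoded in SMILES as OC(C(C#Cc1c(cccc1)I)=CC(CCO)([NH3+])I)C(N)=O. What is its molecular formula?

C15H17I2N2O3+

Heavy atoms from the SMILES: 15 C, 2 I, 2 N, 3 O.
Implicit hydrogens by atom environment:
  5 × C: no H
  4 × C (aromatic): 1 H each → 4
  2 × C: 2 H each → 4
  2 × C: 1 H each → 2
  2 × C (aromatic): no H
  2 × I: no H
  2 × O: 1 H each → 2
  1 × N (charge +1): 3 H
  1 × N: 2 H
  1 × O: no H
  Total hydrogens = 17.
Net charge +1.
Molecular formula: C15H17I2N2O3+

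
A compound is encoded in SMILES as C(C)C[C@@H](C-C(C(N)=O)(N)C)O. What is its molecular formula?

C8H18N2O2

Heavy atoms from the SMILES: 8 C, 2 N, 2 O.
Implicit hydrogens by atom environment:
  3 × C: 2 H each → 6
  2 × C: 3 H each → 6
  2 × C: no H
  2 × N: 2 H each → 4
  1 × C: 1 H
  1 × O: 1 H
  1 × O: no H
  Total hydrogens = 18.
Molecular formula: C8H18N2O2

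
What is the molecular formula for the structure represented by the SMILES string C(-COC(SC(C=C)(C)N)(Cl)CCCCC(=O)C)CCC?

Heavy atoms from the SMILES: 16 C, 1 Cl, 1 N, 2 O, 1 S.
Implicit hydrogens by atom environment:
  9 × C: 2 H each → 18
  3 × C: 3 H each → 9
  3 × C: no H
  2 × O: no H
  1 × C: 1 H
  1 × Cl: no H
  1 × N: 2 H
  1 × S: no H
  Total hydrogens = 30.
Molecular formula: C16H30ClNO2S

C16H30ClNO2S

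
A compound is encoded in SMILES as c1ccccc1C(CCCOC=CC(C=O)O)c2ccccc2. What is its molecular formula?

Heavy atoms from the SMILES: 20 C, 3 O.
Implicit hydrogens by atom environment:
  10 × C (aromatic): 1 H each → 10
  5 × C: 1 H each → 5
  3 × C: 2 H each → 6
  2 × C (aromatic): no H
  2 × O: no H
  1 × O: 1 H
  Total hydrogens = 22.
Molecular formula: C20H22O3

C20H22O3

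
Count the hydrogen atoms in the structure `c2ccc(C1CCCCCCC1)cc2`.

20

Hydrogens are implicit in SMILES; fill each atom to its normal valence:
  7 × C: 2 H each → 14
  5 × C (aromatic): 1 H each → 5
  1 × C: 1 H
  1 × C (aromatic): no H
  Total hydrogens = 20.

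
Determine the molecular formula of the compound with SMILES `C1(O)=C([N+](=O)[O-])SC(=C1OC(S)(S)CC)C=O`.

C8H9NO5S3

Heavy atoms from the SMILES: 8 C, 1 N, 5 O, 3 S.
Implicit hydrogens by atom environment:
  4 × C (aromatic): no H
  3 × O: no H
  2 × S: 1 H each → 2
  1 × C: 3 H
  1 × C: 2 H
  1 × C: 1 H
  1 × C: no H
  1 × N (charge +1): no H
  1 × O: 1 H
  1 × O (charge -1): no H
  1 × S (aromatic): no H
  Total hydrogens = 9.
Molecular formula: C8H9NO5S3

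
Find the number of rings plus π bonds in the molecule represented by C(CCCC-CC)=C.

1

Molecular formula from the SMILES: C8H16.
DoU = (2C + 2 + N − H − X)/2 = (2·8 + 2 + 0 − 16 − 0)/2 = 2/2 = 1.
(Structurally: 0 ring(s) + 1 π bond(s) = 1.)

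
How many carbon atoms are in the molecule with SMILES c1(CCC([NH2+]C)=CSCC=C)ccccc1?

14

The symbol for carbon appears 14 times in the SMILES. Lowercase c denotes aromatic carbon and counts toward C.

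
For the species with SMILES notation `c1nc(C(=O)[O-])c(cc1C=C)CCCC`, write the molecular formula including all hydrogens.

Heavy atoms from the SMILES: 12 C, 1 N, 2 O.
Implicit hydrogens by atom environment:
  4 × C: 2 H each → 8
  3 × C (aromatic): no H
  2 × C (aromatic): 1 H each → 2
  1 × C: 3 H
  1 × C: 1 H
  1 × C: no H
  1 × N (aromatic): no H
  1 × O: no H
  1 × O (charge -1): no H
  Total hydrogens = 14.
Net charge -1.
Molecular formula: C12H14NO2-

C12H14NO2-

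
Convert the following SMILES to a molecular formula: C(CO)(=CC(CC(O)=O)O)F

Heavy atoms from the SMILES: 6 C, 1 F, 4 O.
Implicit hydrogens by atom environment:
  3 × O: 1 H each → 3
  2 × C: 2 H each → 4
  2 × C: 1 H each → 2
  2 × C: no H
  1 × F: no H
  1 × O: no H
  Total hydrogens = 9.
Molecular formula: C6H9FO4

C6H9FO4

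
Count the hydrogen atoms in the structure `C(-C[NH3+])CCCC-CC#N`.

17

Hydrogens are implicit in SMILES; fill each atom to its normal valence:
  7 × C: 2 H each → 14
  1 × C: no H
  1 × N (charge +1): 3 H
  1 × N: no H
  Total hydrogens = 17.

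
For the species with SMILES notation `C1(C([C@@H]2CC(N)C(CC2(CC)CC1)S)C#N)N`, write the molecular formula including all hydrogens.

C13H23N3S

Heavy atoms from the SMILES: 13 C, 3 N, 1 S.
Implicit hydrogens by atom environment:
  5 × C: 2 H each → 10
  5 × C: 1 H each → 5
  2 × C: no H
  2 × N: 2 H each → 4
  1 × C: 3 H
  1 × N: no H
  1 × S: 1 H
  Total hydrogens = 23.
Molecular formula: C13H23N3S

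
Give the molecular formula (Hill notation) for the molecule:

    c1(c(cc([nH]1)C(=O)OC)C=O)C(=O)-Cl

C8H6ClNO4

Heavy atoms from the SMILES: 8 C, 1 Cl, 1 N, 4 O.
Implicit hydrogens by atom environment:
  4 × O: no H
  3 × C (aromatic): no H
  2 × C: no H
  1 × C: 3 H
  1 × C (aromatic): 1 H
  1 × C: 1 H
  1 × Cl: no H
  1 × N (aromatic): 1 H
  Total hydrogens = 6.
Molecular formula: C8H6ClNO4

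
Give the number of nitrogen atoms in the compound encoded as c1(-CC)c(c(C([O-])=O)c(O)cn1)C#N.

The symbol for nitrogen appears 2 times in the SMILES.

2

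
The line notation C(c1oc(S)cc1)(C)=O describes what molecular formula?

Heavy atoms from the SMILES: 6 C, 2 O, 1 S.
Implicit hydrogens by atom environment:
  2 × C (aromatic): 1 H each → 2
  2 × C (aromatic): no H
  1 × C: 3 H
  1 × C: no H
  1 × O (aromatic): no H
  1 × O: no H
  1 × S: 1 H
  Total hydrogens = 6.
Molecular formula: C6H6O2S

C6H6O2S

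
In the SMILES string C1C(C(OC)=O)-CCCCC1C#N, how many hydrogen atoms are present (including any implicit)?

15

Hydrogens are implicit in SMILES; fill each atom to its normal valence:
  5 × C: 2 H each → 10
  2 × C: 1 H each → 2
  2 × C: no H
  2 × O: no H
  1 × C: 3 H
  1 × N: no H
  Total hydrogens = 15.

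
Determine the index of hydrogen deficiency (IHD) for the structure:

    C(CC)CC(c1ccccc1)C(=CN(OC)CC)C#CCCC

Molecular formula from the SMILES: C21H31NO.
DoU = (2C + 2 + N − H − X)/2 = (2·21 + 2 + 1 − 31 − 0)/2 = 14/2 = 7.
(Structurally: 1 ring(s) + 6 π bond(s) = 7.)

7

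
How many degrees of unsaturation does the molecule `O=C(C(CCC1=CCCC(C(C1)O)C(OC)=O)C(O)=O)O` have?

5

Molecular formula from the SMILES: C14H20O7.
DoU = (2C + 2 + N − H − X)/2 = (2·14 + 2 + 0 − 20 − 0)/2 = 10/2 = 5.
(Structurally: 1 ring(s) + 4 π bond(s) = 5.)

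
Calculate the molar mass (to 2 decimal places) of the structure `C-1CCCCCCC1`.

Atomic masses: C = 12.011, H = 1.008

Molecular formula: C8H16.
M = 8×12.011 + 16×1.008 = 112.22 g/mol.

112.22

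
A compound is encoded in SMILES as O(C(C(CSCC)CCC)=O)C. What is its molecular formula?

C9H18O2S

Heavy atoms from the SMILES: 9 C, 2 O, 1 S.
Implicit hydrogens by atom environment:
  4 × C: 2 H each → 8
  3 × C: 3 H each → 9
  2 × O: no H
  1 × C: 1 H
  1 × C: no H
  1 × S: no H
  Total hydrogens = 18.
Molecular formula: C9H18O2S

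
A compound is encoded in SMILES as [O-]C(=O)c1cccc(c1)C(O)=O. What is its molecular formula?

C8H5O4-

Heavy atoms from the SMILES: 8 C, 4 O.
Implicit hydrogens by atom environment:
  4 × C (aromatic): 1 H each → 4
  2 × C (aromatic): no H
  2 × C: no H
  2 × O: no H
  1 × O: 1 H
  1 × O (charge -1): no H
  Total hydrogens = 5.
Net charge -1.
Molecular formula: C8H5O4-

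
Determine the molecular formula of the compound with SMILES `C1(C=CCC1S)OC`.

Heavy atoms from the SMILES: 6 C, 1 O, 1 S.
Implicit hydrogens by atom environment:
  4 × C: 1 H each → 4
  1 × C: 3 H
  1 × C: 2 H
  1 × O: no H
  1 × S: 1 H
  Total hydrogens = 10.
Molecular formula: C6H10OS

C6H10OS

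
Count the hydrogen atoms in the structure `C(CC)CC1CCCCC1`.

20

Hydrogens are implicit in SMILES; fill each atom to its normal valence:
  8 × C: 2 H each → 16
  1 × C: 3 H
  1 × C: 1 H
  Total hydrogens = 20.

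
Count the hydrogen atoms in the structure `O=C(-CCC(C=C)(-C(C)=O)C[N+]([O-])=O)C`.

Hydrogens are implicit in SMILES; fill each atom to its normal valence:
  4 × C: 2 H each → 8
  3 × C: no H
  3 × O: no H
  2 × C: 3 H each → 6
  1 × C: 1 H
  1 × N (charge +1): no H
  1 × O (charge -1): no H
  Total hydrogens = 15.

15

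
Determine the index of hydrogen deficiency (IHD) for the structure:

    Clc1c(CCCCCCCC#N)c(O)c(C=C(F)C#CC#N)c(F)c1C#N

13

Molecular formula from the SMILES: C20H16ClF2N3O.
DoU = (2C + 2 + N − H − X)/2 = (2·20 + 2 + 3 − 16 − 3)/2 = 26/2 = 13.
(Structurally: 1 ring(s) + 12 π bond(s) = 13.)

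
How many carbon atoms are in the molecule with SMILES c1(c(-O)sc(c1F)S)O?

4

The symbol for carbon appears 4 times in the SMILES. Lowercase c denotes aromatic carbon and counts toward C.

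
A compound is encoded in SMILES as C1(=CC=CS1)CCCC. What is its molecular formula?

Heavy atoms from the SMILES: 8 C, 1 S.
Implicit hydrogens by atom environment:
  3 × C: 2 H each → 6
  3 × C (aromatic): 1 H each → 3
  1 × C: 3 H
  1 × C (aromatic): no H
  1 × S (aromatic): no H
  Total hydrogens = 12.
Molecular formula: C8H12S

C8H12S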